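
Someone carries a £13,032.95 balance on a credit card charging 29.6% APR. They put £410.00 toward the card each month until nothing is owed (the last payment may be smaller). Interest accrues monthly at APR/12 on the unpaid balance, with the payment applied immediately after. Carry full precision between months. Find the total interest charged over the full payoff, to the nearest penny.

Monthly rate r = 29.6%/12 = 2.46667% = 0.0246667.
Payoff takes n = ⌈−ln(1 − rB₀/P)/ln(1+r)⌉ = ⌈62.909⌉ = 63 payments; the last is £373.04.
Total paid = 62·£410.00 + £373.04 = £25,793.04.
Total interest = total paid − principal = £25,793.04 − £13,032.95 = £12,760.09.

£12,760.09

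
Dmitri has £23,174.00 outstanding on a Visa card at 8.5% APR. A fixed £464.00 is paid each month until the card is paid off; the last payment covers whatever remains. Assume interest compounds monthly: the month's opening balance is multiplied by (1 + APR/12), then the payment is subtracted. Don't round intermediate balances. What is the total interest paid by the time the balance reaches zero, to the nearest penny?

Monthly rate r = 8.5%/12 = 0.708333% = 0.00708333.
Payoff takes n = ⌈−ln(1 − rB₀/P)/ln(1+r)⌉ = ⌈61.856⌉ = 62 payments; the last is £397.20.
Total paid = 61·£464.00 + £397.20 = £28,701.20.
Total interest = total paid − principal = £28,701.20 − £23,174.00 = £5,527.20.

£5,527.20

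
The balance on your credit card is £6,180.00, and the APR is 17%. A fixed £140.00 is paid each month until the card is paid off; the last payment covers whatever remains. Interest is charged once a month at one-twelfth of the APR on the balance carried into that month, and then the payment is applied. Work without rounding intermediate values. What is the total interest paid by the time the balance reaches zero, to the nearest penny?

£3,591.04

Monthly rate r = 17%/12 = 1.41667% = 0.0141667.
Payoff takes n = ⌈−ln(1 − rB₀/P)/ln(1+r)⌉ = ⌈69.792⌉ = 70 payments; the last is £111.04.
Total paid = 69·£140.00 + £111.04 = £9,771.04.
Total interest = total paid − principal = £9,771.04 − £6,180.00 = £3,591.04.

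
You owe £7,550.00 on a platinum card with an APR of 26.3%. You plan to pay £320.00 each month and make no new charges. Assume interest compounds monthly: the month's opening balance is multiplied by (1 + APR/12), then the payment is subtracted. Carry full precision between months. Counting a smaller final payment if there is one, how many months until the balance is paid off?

Monthly rate r = 26.3%/12 = 2.19167% = 0.0219167.
Recurrence: B ← B·(1+r) − £320.00.
Month 1: interest £165.47; balance after payment £7,395.47.
Month 2: interest £162.08; balance after payment £7,237.55.
Closed form: n = −ln(1 − rB₀/P)/ln(1+r) = −ln(0.4829)/ln(1.02192) ≈ 33.577, so the balance reaches zero during payment 34.

34 payments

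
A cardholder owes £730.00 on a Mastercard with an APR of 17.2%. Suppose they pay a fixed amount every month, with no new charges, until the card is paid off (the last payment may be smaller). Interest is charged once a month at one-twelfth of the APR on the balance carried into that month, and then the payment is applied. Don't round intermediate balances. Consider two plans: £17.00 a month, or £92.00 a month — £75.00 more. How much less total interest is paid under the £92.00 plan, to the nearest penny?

Monthly rate r = 17.2%/12 = 1.43333% = 0.0143333.
At £17.00/mo: n = ⌈−ln(1 − rB₀/P)/ln(1+r)⌉ = 68 payments (last £2.73); total interest = total paid − £730.00 = £411.73.
At £92.00/mo: 9 payments (last £44.66); total interest £50.66.
Interest saved = £411.73 − £50.66 = £361.07.

£361.07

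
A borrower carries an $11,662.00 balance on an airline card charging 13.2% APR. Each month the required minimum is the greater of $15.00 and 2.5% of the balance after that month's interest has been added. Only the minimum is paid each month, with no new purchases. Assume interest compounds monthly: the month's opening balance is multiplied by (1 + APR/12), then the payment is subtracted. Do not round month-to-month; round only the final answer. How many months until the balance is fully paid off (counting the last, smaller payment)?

260 months

Monthly rate r = 13.2%/12 = 1.1% = 0.011.
While 2.5% of the post-interest balance exceeds $15.00, each month B ← (B·(1+r))·(1 − 0.025), i.e. B shrinks by the factor (1+r)·0.975 = 0.98572.
This holds for months 1–208. Entering month 209 the balance is $586.10; 2.5% of the post-interest balance is now below $15.00, so the flat $15.00 minimum applies from here.
From month 209 a fixed $15.00 at rate r clears $586.10 in 52 more payments. Total: 208 + 52 = 260 months.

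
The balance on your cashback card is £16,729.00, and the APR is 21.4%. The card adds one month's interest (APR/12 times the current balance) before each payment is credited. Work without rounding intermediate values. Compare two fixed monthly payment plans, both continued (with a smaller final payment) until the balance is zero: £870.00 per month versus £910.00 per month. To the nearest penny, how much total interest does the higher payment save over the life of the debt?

Monthly rate r = 21.4%/12 = 1.78333% = 0.0178333.
At £870.00/mo: n = ⌈−ln(1 − rB₀/P)/ln(1+r)⌉ = 24 payments (last £660.24); total interest = total paid − £16,729.00 = £3,941.24.
At £910.00/mo: 23 payments (last £433.52); total interest £3,724.52.
Interest saved = £3,941.24 − £3,724.52 = £216.72.

£216.72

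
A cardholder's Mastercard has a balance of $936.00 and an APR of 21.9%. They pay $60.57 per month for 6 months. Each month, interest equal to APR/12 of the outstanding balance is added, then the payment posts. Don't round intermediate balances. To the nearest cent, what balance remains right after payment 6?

Monthly rate r = 21.9%/12 = 1.825% = 0.01825.
Each month: B ← B·(1+r) − $60.57.
Month 1: interest $17.08; balance after payment $892.51.
Month 2: interest $16.29; balance after payment $848.23.
Month 3: interest $15.48; balance after payment $803.14.
Month 4: interest $14.66; balance after payment $757.23.
Month 5: interest $13.82; balance after payment $710.48.
Month 6: interest $12.97; balance after payment $662.87.

$662.87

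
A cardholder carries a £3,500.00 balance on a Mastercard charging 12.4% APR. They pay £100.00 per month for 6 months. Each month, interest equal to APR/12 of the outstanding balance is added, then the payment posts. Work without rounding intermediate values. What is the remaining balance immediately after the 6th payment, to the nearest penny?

Monthly rate r = 12.4%/12 = 1.03333% = 0.0103333.
Each month: B ← B·(1+r) − £100.00.
Month 1: interest £36.17; balance after payment £3,436.17.
Month 2: interest £35.51; balance after payment £3,371.67.
Month 3: interest £34.84; balance after payment £3,306.51.
Month 4: interest £34.17; balance after payment £3,240.68.
Month 5: interest £33.49; balance after payment £3,174.17.
Month 6: interest £32.80; balance after payment £3,106.97.

£3,106.97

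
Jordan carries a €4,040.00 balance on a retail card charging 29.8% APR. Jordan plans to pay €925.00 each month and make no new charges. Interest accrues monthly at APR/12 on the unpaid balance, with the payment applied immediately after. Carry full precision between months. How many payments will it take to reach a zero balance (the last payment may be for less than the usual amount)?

Monthly rate r = 29.8%/12 = 2.48333% = 0.0248333.
Recurrence: B ← B·(1+r) − €925.00.
Month 1: interest €100.33; balance after payment €3,215.33.
Month 2: interest €79.85; balance after payment €2,370.17.
Month 3: interest €58.86; balance after payment €1,504.03.
Month 4: interest €37.35; balance after payment €616.38.
Month 5: interest €15.31; balance after payment €0.00.

5 payments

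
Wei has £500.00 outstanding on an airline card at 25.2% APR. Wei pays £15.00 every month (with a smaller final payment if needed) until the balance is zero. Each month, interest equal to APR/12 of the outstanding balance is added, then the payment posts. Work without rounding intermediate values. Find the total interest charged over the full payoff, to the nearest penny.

Monthly rate r = 25.2%/12 = 2.1% = 0.021.
Payoff takes n = ⌈−ln(1 − rB₀/P)/ln(1+r)⌉ = ⌈57.932⌉ = 58 payments; the last is £13.99.
Total paid = 57·£15.00 + £13.99 = £868.99.
Total interest = total paid − principal = £868.99 − £500.00 = £368.99.

£368.99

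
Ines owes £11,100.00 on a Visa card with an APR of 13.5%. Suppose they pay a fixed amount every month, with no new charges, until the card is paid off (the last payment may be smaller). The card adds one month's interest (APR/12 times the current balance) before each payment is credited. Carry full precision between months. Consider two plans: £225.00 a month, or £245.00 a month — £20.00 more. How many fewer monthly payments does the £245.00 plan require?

Monthly rate r = 13.5%/12 = 1.125% = 0.01125.
At £225.00/mo: n = ⌈−ln(1 − rB₀/P)/ln(1+r)⌉ = 73 payments (last £84.83); total interest = total paid − £11,100.00 = £5,184.83.
At £245.00/mo: 64 payments (last £174.00); total interest £4,509.00.
Payments saved = 73 − 64 = 9.

9 fewer payments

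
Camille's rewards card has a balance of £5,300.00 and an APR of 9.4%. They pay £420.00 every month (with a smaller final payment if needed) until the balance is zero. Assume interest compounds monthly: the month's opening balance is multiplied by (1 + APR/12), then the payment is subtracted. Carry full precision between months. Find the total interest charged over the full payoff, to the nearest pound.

Monthly rate r = 9.4%/12 = 0.783333% = 0.00783333.
Payoff takes n = ⌈−ln(1 − rB₀/P)/ln(1+r)⌉ = ⌈13.339⌉ = 14 payments; the last is £142.80.
Total paid = 13·£420.00 + £142.80 = £5,602.80.
Total interest = total paid − principal = £5,602.80 − £5,300.00 = £302.80.

£303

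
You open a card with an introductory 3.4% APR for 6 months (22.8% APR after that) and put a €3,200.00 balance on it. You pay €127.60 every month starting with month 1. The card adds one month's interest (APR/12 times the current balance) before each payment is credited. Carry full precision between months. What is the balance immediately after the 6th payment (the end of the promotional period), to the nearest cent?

€2,483.74

Promo months 1–6 at r₀ = 3.4%/12 = 0.00283333; months 7+ at r₁ = 22.8%/12 = 0.019.
After month 6: iterate B ← B·(1+r₀) − €127.60 for 6 months → €2,483.74.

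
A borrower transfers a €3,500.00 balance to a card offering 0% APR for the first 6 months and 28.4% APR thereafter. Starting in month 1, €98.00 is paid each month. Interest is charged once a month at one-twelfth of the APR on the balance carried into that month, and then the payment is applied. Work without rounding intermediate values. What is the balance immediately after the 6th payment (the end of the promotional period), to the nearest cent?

€2,912.00

Promo months 1–6 at r₀ = 0%/12 = 0; months 7+ at r₁ = 28.4%/12 = 0.0236667.
After month 6 (no interest yet): B = €3,500.00 − 6·€98.00 = €2,912.00.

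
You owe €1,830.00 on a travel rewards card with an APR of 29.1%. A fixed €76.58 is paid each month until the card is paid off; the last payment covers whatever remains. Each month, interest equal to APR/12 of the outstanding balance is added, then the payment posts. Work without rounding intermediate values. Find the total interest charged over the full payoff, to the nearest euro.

€939

Monthly rate r = 29.1%/12 = 2.425% = 0.02425.
Payoff takes n = ⌈−ln(1 − rB₀/P)/ln(1+r)⌉ = ⌈36.155⌉ = 37 payments; the last is €11.97.
Total paid = 36·€76.58 + €11.97 = €2,768.85.
Total interest = total paid − principal = €2,768.85 − €1,830.00 = €938.85.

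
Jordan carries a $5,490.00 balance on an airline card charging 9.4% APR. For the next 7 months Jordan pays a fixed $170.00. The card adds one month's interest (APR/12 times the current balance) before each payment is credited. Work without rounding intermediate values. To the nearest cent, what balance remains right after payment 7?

$4,579.87

Monthly rate r = 9.4%/12 = 0.783333% = 0.00783333.
Each month: B ← B·(1+r) − $170.00.
Month 1: interest $43.00; balance after payment $5,363.01.
Month 2: interest $42.01; balance after payment $5,235.02.
Month 3: interest $41.01; balance after payment $5,106.02.
Month 4: interest $40.00; balance after payment $4,976.02.
Month 5: interest $38.98; balance after payment $4,845.00.
Month 6: interest $37.95; balance after payment $4,712.95.
Month 7: interest $36.92; balance after payment $4,579.87.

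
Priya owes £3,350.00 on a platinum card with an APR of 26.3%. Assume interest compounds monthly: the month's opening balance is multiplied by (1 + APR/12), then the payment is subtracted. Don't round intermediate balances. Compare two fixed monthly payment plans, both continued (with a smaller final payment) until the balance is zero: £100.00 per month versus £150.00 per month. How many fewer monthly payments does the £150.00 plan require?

Monthly rate r = 26.3%/12 = 2.19167% = 0.0219167.
At £100.00/mo: n = ⌈−ln(1 − rB₀/P)/ln(1+r)⌉ = 62 payments (last £11.95); total interest = total paid − £3,350.00 = £2,761.95.
At £150.00/mo: 32 payments (last £1.62); total interest £1,301.62.
Payments saved = 62 − 32 = 30.

30 fewer payments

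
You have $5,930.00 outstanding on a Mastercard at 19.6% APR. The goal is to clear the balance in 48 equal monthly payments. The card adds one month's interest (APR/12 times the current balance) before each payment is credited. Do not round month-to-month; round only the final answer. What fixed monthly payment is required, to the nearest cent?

Monthly rate r = 19.6%/12 = 1.63333% = 0.0163333.
Level-payment amortization: P = B₀·r / (1 − (1+r)^(−n)) = 5930.00·0.0163333 / (1 − 1.01633^(−48)).
Denominator 1 − (1+r)^(−48) = 0.540522915.
P = 96.8567 / 0.540522915 ≈ 179.19.

$179.19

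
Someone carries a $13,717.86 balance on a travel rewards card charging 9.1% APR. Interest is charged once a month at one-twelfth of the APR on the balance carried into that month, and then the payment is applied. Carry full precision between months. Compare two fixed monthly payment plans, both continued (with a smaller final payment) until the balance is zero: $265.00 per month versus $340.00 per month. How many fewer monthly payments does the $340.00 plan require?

Monthly rate r = 9.1%/12 = 0.758333% = 0.00758333.
At $265.00/mo: n = ⌈−ln(1 − rB₀/P)/ln(1+r)⌉ = 66 payments (last $260.88); total interest = total paid − $13,717.86 = $3,768.02.
At $340.00/mo: 49 payments (last $117.39); total interest $2,719.53.
Payments saved = 66 − 49 = 17.

17 fewer payments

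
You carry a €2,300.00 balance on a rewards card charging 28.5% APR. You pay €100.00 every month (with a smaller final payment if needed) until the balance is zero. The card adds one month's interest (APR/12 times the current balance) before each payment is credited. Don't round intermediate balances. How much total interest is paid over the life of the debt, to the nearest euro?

Monthly rate r = 28.5%/12 = 2.375% = 0.02375.
Payoff takes n = ⌈−ln(1 − rB₀/P)/ln(1+r)⌉ = ⌈33.666⌉ = 34 payments; the last is €66.81.
Total paid = 33·€100.00 + €66.81 = €3,366.81.
Total interest = total paid − principal = €3,366.81 − €2,300.00 = €1,066.81.

€1,067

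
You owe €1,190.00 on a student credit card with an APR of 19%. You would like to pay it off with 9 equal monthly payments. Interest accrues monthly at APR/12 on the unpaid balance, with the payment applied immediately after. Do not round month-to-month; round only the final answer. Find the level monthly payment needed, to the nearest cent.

Monthly rate r = 19%/12 = 1.58333% = 0.0158333.
Level-payment amortization: P = B₀·r / (1 − (1+r)^(−n)) = 1190.00·0.0158333 / (1 − 1.01583^(−9)).
Denominator 1 − (1+r)^(−9) = 0.131843815.
P = 18.8417 / 0.131843815 ≈ 142.91.

€142.91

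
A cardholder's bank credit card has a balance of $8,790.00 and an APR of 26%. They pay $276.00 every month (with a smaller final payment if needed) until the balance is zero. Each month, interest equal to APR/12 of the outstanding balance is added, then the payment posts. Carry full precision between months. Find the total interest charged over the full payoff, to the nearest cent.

$6,292.30

Monthly rate r = 26%/12 = 2.16667% = 0.0216667.
Payoff takes n = ⌈−ln(1 − rB₀/P)/ln(1+r)⌉ = ⌈54.644⌉ = 55 payments; the last is $178.30.
Total paid = 54·$276.00 + $178.30 = $15,082.30.
Total interest = total paid − principal = $15,082.30 − $8,790.00 = $6,292.30.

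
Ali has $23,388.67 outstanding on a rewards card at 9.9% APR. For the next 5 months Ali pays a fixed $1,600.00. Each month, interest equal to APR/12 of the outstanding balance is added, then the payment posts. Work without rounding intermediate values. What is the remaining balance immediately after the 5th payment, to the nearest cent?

Monthly rate r = 9.9%/12 = 0.825% = 0.00825.
Each month: B ← B·(1+r) − $1,600.00.
Month 1: interest $192.96; balance after payment $21,981.63.
Month 2: interest $181.35; balance after payment $20,562.97.
Month 3: interest $169.64; balance after payment $19,132.62.
Month 4: interest $157.84; balance after payment $17,690.46.
Month 5: interest $145.95; balance after payment $16,236.41.

$16,236.41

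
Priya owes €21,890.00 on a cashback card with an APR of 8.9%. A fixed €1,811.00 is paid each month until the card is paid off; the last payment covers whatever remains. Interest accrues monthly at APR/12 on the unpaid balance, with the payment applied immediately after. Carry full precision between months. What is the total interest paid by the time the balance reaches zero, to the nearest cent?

Monthly rate r = 8.9%/12 = 0.741667% = 0.00741667.
Payoff takes n = ⌈−ln(1 − rB₀/P)/ln(1+r)⌉ = ⌈12.711⌉ = 13 payments; the last is €1,288.39.
Total paid = 12·€1,811.00 + €1,288.39 = €23,020.39.
Total interest = total paid − principal = €23,020.39 − €21,890.00 = €1,130.39.

€1,130.39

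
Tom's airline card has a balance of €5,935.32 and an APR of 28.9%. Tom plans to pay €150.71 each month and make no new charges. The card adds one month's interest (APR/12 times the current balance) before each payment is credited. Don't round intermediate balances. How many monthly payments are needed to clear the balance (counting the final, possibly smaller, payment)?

125 months

Monthly rate r = 28.9%/12 = 2.40833% = 0.0240833.
Recurrence: B ← B·(1+r) − €150.71.
Month 1: interest €142.94; balance after payment €5,927.55.
Month 2: interest €142.76; balance after payment €5,919.60.
Closed form: n = −ln(1 − rB₀/P)/ln(1+r) = −ln(0.051541)/ln(1.02408) ≈ 124.607, so the balance reaches zero during payment 125.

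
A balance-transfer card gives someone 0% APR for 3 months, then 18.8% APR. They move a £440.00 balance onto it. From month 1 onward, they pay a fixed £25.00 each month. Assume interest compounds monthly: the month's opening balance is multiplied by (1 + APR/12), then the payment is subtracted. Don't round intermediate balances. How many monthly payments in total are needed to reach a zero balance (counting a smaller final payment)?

20 payments

Promo months 1–3 at r₀ = 0%/12 = 0; months 4+ at r₁ = 18.8%/12 = 0.0156667.
After month 3 (no interest yet): B = £440.00 − 3·£25.00 = £365.00.
Then at r₁ with £25.00/mo: n₂ = −ln(1 − r₁·B/P)/ln(1+r₁) ≈ 16.71 → 17 more payments.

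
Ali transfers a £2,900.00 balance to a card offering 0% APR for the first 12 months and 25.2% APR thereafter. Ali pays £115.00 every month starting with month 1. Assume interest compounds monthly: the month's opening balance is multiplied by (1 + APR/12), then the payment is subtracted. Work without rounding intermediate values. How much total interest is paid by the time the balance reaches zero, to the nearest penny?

Promo months 1–12 at r₀ = 0%/12 = 0; months 13+ at r₁ = 25.2%/12 = 0.021.
After month 12 (no interest yet): B = £2,900.00 − 12·£115.00 = £1,520.00.
Then at r₁ with £115.00/mo: n₂ = −ln(1 − r₁·B/P)/ln(1+r₁) ≈ 15.64 → 16 more payments.
Total paid = 27·£115.00 + £74.37 = £3,179.37; interest = £3,179.37 − £2,900.00 = £279.37.

£279.37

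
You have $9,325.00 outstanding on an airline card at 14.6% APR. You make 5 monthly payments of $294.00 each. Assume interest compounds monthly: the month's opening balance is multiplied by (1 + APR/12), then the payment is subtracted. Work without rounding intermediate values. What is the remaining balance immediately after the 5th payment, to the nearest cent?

$8,400.04

Monthly rate r = 14.6%/12 = 1.21667% = 0.0121667.
Each month: B ← B·(1+r) − $294.00.
Month 1: interest $113.45; balance after payment $9,144.45.
Month 2: interest $111.26; balance after payment $8,961.71.
Month 3: interest $109.03; balance after payment $8,776.75.
Month 4: interest $106.78; balance after payment $8,589.53.
Month 5: interest $104.51; balance after payment $8,400.04.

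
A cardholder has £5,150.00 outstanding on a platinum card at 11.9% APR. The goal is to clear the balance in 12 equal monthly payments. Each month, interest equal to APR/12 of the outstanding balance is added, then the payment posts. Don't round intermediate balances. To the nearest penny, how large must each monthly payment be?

£457.33

Monthly rate r = 11.9%/12 = 0.991667% = 0.00991667.
Level-payment amortization: P = B₀·r / (1 − (1+r)^(−n)) = 5150.00·0.00991667 / (1 − 1.00992^(−12)).
Denominator 1 − (1+r)^(−12) = 0.111671641.
P = 51.0708 / 0.111671641 ≈ 457.33.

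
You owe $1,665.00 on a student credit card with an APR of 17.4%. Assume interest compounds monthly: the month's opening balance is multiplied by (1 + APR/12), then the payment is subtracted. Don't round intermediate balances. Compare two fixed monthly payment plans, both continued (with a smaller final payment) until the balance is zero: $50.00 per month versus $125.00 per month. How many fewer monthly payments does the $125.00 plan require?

Monthly rate r = 17.4%/12 = 1.45% = 0.0145.
At $50.00/mo: n = ⌈−ln(1 − rB₀/P)/ln(1+r)⌉ = 46 payments (last $40.37); total interest = total paid − $1,665.00 = $625.37.
At $125.00/mo: 15 payments (last $113.50); total interest $198.50.
Payments saved = 46 − 15 = 31.

31 fewer payments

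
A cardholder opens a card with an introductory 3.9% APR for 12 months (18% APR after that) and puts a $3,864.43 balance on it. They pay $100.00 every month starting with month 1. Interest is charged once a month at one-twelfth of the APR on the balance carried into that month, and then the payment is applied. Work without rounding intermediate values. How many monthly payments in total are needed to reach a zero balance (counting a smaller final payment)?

49 payments

Promo months 1–12 at r₀ = 3.9%/12 = 0.00325; months 13+ at r₁ = 18%/12 = 0.015.
After month 12: iterate B ← B·(1+r₀) − $100.00 for 12 months → $2,796.18.
Then at r₁ with $100.00/mo: n₂ = −ln(1 − r₁·B/P)/ln(1+r₁) ≈ 36.52 → 37 more payments.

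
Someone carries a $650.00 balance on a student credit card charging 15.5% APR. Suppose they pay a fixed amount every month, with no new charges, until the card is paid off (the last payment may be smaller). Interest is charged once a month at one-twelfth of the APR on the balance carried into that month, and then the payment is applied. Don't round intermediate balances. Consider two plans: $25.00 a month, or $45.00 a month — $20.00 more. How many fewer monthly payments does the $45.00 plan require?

15 fewer payments

Monthly rate r = 15.5%/12 = 1.29167% = 0.0129167.
At $25.00/mo: n = ⌈−ln(1 − rB₀/P)/ln(1+r)⌉ = 32 payments (last $22.16); total interest = total paid − $650.00 = $147.16.
At $45.00/mo: 17 payments (last $4.08); total interest $74.08.
Payments saved = 32 − 17 = 15.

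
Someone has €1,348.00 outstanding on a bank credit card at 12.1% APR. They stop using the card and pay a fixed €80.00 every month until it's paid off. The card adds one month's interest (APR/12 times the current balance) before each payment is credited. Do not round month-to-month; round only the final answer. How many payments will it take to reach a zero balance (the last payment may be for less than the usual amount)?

19 months

Monthly rate r = 12.1%/12 = 1.00833% = 0.0100833.
Recurrence: B ← B·(1+r) − €80.00.
Month 1: interest €13.59; balance after payment €1,281.59.
Month 2: interest €12.92; balance after payment €1,214.52.
Closed form: n = −ln(1 − rB₀/P)/ln(1+r) = −ln(0.8301)/ln(1.01008) ≈ 18.560, so the balance reaches zero during payment 19.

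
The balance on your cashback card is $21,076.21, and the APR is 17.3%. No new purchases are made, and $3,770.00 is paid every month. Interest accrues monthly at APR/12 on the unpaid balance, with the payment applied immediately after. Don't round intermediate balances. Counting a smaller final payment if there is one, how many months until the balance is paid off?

6 payments

Monthly rate r = 17.3%/12 = 1.44167% = 0.0144167.
Recurrence: B ← B·(1+r) − $3,770.00.
Month 1: interest $303.85; balance after payment $17,610.06.
Month 2: interest $253.88; balance after payment $14,093.94.
Month 3: interest $203.19; balance after payment $10,527.12.
Month 4: interest $151.77; balance after payment $6,908.89.
Month 5: interest $99.60; balance after payment $3,238.49.
Month 6: interest $46.69; balance after payment $0.00.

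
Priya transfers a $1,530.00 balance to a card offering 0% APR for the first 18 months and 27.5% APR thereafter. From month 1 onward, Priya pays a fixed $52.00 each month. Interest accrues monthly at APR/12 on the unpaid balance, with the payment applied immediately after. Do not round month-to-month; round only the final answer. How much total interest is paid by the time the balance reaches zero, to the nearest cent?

Promo months 1–18 at r₀ = 0%/12 = 0; months 19+ at r₁ = 27.5%/12 = 0.0229167.
After month 18 (no interest yet): B = $1,530.00 − 18·$52.00 = $594.00.
Then at r₁ with $52.00/mo: n₂ = −ln(1 − r₁·B/P)/ln(1+r₁) ≈ 13.40 → 14 more payments.
Total paid = 31·$52.00 + $20.70 = $1,632.70; interest = $1,632.70 − $1,530.00 = $102.70.

$102.70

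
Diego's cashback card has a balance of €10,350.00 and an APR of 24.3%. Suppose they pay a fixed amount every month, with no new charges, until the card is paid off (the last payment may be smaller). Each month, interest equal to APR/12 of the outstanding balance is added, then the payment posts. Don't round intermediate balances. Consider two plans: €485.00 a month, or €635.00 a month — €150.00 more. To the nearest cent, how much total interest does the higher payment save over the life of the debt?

€1,002.95

Monthly rate r = 24.3%/12 = 2.025% = 0.02025.
At €485.00/mo: n = ⌈−ln(1 − rB₀/P)/ln(1+r)⌉ = 29 payments (last €110.77); total interest = total paid − €10,350.00 = €3,340.77.
At €635.00/mo: 20 payments (last €622.82); total interest €2,337.82.
Interest saved = €3,340.77 − €2,337.82 = €1,002.95.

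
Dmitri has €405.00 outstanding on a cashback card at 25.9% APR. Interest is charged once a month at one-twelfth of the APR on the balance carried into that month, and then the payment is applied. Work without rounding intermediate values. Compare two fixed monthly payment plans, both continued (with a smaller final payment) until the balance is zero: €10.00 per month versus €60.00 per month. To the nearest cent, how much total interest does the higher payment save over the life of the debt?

Monthly rate r = 25.9%/12 = 2.15833% = 0.0215833.
At €10.00/mo: n = ⌈−ln(1 − rB₀/P)/ln(1+r)⌉ = 98 payments (last €0.55); total interest = total paid − €405.00 = €565.55.
At €60.00/mo: 8 payments (last €22.58); total interest €37.58.
Interest saved = €565.55 − €37.58 = €527.97.

€527.97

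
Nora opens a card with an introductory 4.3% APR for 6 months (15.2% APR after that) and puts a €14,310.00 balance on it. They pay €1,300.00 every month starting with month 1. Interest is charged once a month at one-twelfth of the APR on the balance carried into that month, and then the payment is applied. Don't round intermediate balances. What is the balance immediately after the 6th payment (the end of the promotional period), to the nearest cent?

Promo months 1–6 at r₀ = 4.3%/12 = 0.00358333; months 7+ at r₁ = 15.2%/12 = 0.0126667.
After month 6: iterate B ← B·(1+r₀) − €1,300.00 for 6 months → €6,750.22.

€6,750.22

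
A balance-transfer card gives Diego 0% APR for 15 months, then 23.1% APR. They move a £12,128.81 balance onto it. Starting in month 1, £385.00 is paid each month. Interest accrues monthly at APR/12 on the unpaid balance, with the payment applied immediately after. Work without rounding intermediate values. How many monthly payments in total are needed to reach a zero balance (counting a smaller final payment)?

36 payments

Promo months 1–15 at r₀ = 0%/12 = 0; months 16+ at r₁ = 23.1%/12 = 0.01925.
After month 15 (no interest yet): B = £12,128.81 − 15·£385.00 = £6,353.81.
Then at r₁ with £385.00/mo: n₂ = −ln(1 − r₁·B/P)/ln(1+r₁) ≈ 20.05 → 21 more payments.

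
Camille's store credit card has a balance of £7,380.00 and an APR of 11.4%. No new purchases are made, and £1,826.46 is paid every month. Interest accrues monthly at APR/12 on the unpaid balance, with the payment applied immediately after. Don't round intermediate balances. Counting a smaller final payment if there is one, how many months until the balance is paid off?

5 payments

Monthly rate r = 11.4%/12 = 0.95% = 0.0095.
Recurrence: B ← B·(1+r) − £1,826.46.
Month 1: interest £70.11; balance after payment £5,623.65.
Month 2: interest £53.42; balance after payment £3,850.61.
Month 3: interest £36.58; balance after payment £2,060.74.
Month 4: interest £19.58; balance after payment £253.85.
Month 5: interest £2.41; balance after payment £0.00.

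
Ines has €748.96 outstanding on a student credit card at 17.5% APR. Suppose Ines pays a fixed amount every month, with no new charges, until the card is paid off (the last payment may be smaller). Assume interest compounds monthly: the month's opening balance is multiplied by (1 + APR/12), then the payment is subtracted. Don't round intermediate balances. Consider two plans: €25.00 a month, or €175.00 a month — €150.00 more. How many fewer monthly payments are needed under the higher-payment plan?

Monthly rate r = 17.5%/12 = 1.45833% = 0.0145833.
At €25.00/mo: n = ⌈−ln(1 − rB₀/P)/ln(1+r)⌉ = 40 payments (last €16.69); total interest = total paid − €748.96 = €242.73.
At €175.00/mo: 5 payments (last €79.29); total interest €30.33.
Payments saved = 40 − 5 = 35.

35 fewer payments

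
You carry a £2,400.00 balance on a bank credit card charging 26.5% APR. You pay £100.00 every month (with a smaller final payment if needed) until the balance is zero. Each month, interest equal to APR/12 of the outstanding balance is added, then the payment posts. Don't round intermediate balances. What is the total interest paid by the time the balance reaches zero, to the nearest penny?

Monthly rate r = 26.5%/12 = 2.20833% = 0.0220833.
Payoff takes n = ⌈−ln(1 − rB₀/P)/ln(1+r)⌉ = ⌈34.566⌉ = 35 payments; the last is £56.85.
Total paid = 34·£100.00 + £56.85 = £3,456.85.
Total interest = total paid − principal = £3,456.85 − £2,400.00 = £1,056.85.

£1,056.85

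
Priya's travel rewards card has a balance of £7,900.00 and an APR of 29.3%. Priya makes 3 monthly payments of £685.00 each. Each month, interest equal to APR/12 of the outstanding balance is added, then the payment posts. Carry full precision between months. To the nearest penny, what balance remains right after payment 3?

£6,387.33

Monthly rate r = 29.3%/12 = 2.44167% = 0.0244167.
Each month: B ← B·(1+r) − £685.00.
Month 1: interest £192.89; balance after payment £7,407.89.
Month 2: interest £180.88; balance after payment £6,903.77.
Month 3: interest £168.57; balance after payment £6,387.33.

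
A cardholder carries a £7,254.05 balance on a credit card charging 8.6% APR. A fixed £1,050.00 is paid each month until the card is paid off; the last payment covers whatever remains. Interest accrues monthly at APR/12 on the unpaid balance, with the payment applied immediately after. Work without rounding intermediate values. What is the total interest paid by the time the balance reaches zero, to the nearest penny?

£212.73

Monthly rate r = 8.6%/12 = 0.716667% = 0.00716667.
Payoff takes n = ⌈−ln(1 − rB₀/P)/ln(1+r)⌉ = ⌈7.111⌉ = 8 payments; the last is £116.78.
Total paid = 7·£1,050.00 + £116.78 = £7,466.78.
Total interest = total paid − principal = £7,466.78 − £7,254.05 = £212.73.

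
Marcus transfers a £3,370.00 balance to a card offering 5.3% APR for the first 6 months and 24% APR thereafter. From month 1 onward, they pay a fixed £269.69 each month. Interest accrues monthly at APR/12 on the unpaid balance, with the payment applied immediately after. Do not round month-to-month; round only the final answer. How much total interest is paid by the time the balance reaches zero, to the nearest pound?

£228

Promo months 1–6 at r₀ = 5.3%/12 = 0.00441667; months 7+ at r₁ = 24%/12 = 0.02.
After month 6: iterate B ← B·(1+r₀) − £269.69 for 6 months → £1,824.18.
Then at r₁ with £269.69/mo: n₂ = −ln(1 − r₁·B/P)/ln(1+r₁) ≈ 7.34 → 8 more payments.
Total paid = 13·£269.69 + £92.27 = £3,598.24; interest = £3,598.24 − £3,370.00 = £228.24.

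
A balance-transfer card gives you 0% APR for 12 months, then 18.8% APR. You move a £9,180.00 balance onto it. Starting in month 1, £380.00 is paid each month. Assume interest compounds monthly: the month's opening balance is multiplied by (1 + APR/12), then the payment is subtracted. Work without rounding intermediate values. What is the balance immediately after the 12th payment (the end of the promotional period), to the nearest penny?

£4,620.00

Promo months 1–12 at r₀ = 0%/12 = 0; months 13+ at r₁ = 18.8%/12 = 0.0156667.
After month 12 (no interest yet): B = £9,180.00 − 12·£380.00 = £4,620.00.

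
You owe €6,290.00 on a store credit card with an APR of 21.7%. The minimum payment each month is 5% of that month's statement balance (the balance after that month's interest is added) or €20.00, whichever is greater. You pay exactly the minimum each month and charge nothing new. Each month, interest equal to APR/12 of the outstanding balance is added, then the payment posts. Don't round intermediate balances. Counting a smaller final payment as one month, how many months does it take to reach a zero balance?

108 months

Monthly rate r = 21.7%/12 = 1.80833% = 0.0180833.
While 5% of the post-interest balance exceeds €20.00, each month B ← (B·(1+r))·(1 − 0.05), i.e. B shrinks by the factor (1+r)·0.95 = 0.96718.
This holds for months 1–84. Entering month 85 the balance is €381.27; 5% of the post-interest balance is now below €20.00, so the flat €20.00 minimum applies from here.
From month 85 a fixed €20.00 at rate r clears €381.27 in 24 more payments. Total: 84 + 24 = 108 months.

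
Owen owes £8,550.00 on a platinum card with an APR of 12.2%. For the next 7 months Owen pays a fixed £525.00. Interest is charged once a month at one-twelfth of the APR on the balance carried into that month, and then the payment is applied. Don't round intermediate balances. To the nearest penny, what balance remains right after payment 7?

Monthly rate r = 12.2%/12 = 1.01667% = 0.0101667.
Each month: B ← B·(1+r) − £525.00.
Month 1: interest £86.92; balance after payment £8,111.92.
Month 2: interest £82.47; balance after payment £7,669.40.
Month 3: interest £77.97; balance after payment £7,222.37.
Month 4: interest £73.43; balance after payment £6,770.80.
Month 5: interest £68.84; balance after payment £6,314.63.
Month 6: interest £64.20; balance after payment £5,853.83.
Month 7: interest £59.51; balance after payment £5,388.34.

£5,388.34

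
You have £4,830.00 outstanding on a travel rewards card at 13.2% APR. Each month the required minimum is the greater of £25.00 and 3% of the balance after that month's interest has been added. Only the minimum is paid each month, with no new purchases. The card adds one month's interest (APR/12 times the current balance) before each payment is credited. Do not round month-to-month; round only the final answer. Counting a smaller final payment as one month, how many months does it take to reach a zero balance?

Monthly rate r = 13.2%/12 = 1.1% = 0.011.
While 3% of the post-interest balance exceeds £25.00, each month B ← (B·(1+r))·(1 − 0.03), i.e. B shrinks by the factor (1+r)·0.97 = 0.98067.
This holds for months 1–91. Entering month 92 the balance is £817.58; 3% of the post-interest balance is now below £25.00, so the flat £25.00 minimum applies from here.
From month 92 a fixed £25.00 at rate r clears £817.58 in 41 more payments. Total: 91 + 41 = 132 months.

132 months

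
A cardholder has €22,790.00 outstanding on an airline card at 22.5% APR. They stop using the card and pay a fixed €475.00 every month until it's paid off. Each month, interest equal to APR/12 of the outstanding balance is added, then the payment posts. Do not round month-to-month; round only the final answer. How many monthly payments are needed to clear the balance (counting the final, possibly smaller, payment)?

124 months

Monthly rate r = 22.5%/12 = 1.875% = 0.01875.
Recurrence: B ← B·(1+r) − €475.00.
Month 1: interest €427.31; balance after payment €22,742.31.
Month 2: interest €426.42; balance after payment €22,693.73.
Closed form: n = −ln(1 − rB₀/P)/ln(1+r) = −ln(0.10039)/ln(1.01875) ≈ 123.740, so the balance reaches zero during payment 124.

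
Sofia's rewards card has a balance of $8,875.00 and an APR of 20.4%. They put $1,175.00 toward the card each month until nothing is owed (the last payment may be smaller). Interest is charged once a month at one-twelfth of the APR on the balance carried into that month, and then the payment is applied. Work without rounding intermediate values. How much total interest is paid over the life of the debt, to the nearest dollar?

Monthly rate r = 20.4%/12 = 1.7% = 0.017.
Payoff takes n = ⌈−ln(1 − rB₀/P)/ln(1+r)⌉ = ⌈8.153⌉ = 9 payments; the last is $180.60.
Total paid = 8·$1,175.00 + $180.60 = $9,580.60.
Total interest = total paid − principal = $9,580.60 − $8,875.00 = $705.60.

$706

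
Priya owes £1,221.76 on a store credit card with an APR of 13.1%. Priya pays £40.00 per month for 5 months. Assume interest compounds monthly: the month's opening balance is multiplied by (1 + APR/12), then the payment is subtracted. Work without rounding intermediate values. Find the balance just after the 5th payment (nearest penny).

£1,085.51

Monthly rate r = 13.1%/12 = 1.09167% = 0.0109167.
Each month: B ← B·(1+r) − £40.00.
Month 1: interest £13.34; balance after payment £1,195.10.
Month 2: interest £13.05; balance after payment £1,168.14.
Month 3: interest £12.75; balance after payment £1,140.90.
Month 4: interest £12.45; balance after payment £1,113.35.
Month 5: interest £12.15; balance after payment £1,085.51.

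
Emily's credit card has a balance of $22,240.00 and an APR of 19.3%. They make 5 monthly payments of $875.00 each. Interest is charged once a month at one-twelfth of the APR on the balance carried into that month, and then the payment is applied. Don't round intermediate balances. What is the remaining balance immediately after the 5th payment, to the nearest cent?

Monthly rate r = 19.3%/12 = 1.60833% = 0.0160833.
Each month: B ← B·(1+r) − $875.00.
Month 1: interest $357.69; balance after payment $21,722.69.
Month 2: interest $349.37; balance after payment $21,197.07.
Month 3: interest $340.92; balance after payment $20,662.99.
Month 4: interest $332.33; balance after payment $20,120.32.
Month 5: interest $323.60; balance after payment $19,568.92.

$19,568.92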